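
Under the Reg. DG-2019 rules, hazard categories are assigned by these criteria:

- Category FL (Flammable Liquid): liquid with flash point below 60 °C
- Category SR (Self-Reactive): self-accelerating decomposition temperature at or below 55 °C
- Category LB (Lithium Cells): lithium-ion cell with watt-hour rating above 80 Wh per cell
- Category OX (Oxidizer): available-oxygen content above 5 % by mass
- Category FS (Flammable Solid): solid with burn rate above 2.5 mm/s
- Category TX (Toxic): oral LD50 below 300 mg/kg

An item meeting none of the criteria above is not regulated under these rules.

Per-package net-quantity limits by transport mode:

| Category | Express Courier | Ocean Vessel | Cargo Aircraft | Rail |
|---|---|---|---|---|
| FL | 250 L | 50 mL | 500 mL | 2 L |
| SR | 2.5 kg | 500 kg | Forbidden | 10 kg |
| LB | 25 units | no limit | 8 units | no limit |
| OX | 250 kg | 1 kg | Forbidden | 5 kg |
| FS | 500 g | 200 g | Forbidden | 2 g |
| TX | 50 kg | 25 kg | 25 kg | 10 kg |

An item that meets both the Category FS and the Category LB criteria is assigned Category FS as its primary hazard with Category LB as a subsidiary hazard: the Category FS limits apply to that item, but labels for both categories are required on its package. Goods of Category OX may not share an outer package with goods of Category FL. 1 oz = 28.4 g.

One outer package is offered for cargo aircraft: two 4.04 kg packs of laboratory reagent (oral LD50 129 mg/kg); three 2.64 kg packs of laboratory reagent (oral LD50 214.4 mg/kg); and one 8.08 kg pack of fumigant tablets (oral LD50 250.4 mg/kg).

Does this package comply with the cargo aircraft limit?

Yes

With oral LD50 129 mg/kg (< 300 mg/kg), the laboratory reagent falls in Category TX.
With oral LD50 214.4 mg/kg (< 300 mg/kg), the laboratory reagent falls in Category TX.
Fumigant tablets: oral LD50 250.4 mg/kg < 300 mg/kg → Category TX (Toxic).
Category TX net quantity: (two 4.04 kg packs = 8.08 kg) + (three 2.64 kg packs = 7.92 kg) + 8.08 kg = 24.08 kg.
24.08 kg ≤ 25 kg (cargo aircraft limit, Category TX) — within limit.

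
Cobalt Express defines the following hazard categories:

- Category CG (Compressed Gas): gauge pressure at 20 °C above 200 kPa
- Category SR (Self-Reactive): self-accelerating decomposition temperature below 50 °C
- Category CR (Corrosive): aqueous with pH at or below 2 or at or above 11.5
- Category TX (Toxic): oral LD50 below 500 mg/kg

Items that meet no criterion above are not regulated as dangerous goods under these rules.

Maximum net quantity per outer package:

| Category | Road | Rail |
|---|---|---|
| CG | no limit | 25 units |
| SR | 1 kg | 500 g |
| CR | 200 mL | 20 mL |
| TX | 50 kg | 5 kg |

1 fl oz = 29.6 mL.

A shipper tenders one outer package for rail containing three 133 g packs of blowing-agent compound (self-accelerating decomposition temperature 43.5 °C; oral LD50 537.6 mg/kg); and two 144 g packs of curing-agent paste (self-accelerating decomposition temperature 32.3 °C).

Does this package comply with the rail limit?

No

The blowing-agent compound has self-accelerating decomposition temperature 43.5 °C, which is < 50 °C, so it is Category SR (Self-Reactive).
Self-accelerating decomposition temperature 32.3 °C meets the Category SR criterion (Self-Reactive), so the curing-agent paste is Category SR.
Total Category SR: (three 133 g packs = 399 g) + (two 144 g packs = 288 g) = 687 g.
687 g exceeds the rail limit of 500 g for Category SR.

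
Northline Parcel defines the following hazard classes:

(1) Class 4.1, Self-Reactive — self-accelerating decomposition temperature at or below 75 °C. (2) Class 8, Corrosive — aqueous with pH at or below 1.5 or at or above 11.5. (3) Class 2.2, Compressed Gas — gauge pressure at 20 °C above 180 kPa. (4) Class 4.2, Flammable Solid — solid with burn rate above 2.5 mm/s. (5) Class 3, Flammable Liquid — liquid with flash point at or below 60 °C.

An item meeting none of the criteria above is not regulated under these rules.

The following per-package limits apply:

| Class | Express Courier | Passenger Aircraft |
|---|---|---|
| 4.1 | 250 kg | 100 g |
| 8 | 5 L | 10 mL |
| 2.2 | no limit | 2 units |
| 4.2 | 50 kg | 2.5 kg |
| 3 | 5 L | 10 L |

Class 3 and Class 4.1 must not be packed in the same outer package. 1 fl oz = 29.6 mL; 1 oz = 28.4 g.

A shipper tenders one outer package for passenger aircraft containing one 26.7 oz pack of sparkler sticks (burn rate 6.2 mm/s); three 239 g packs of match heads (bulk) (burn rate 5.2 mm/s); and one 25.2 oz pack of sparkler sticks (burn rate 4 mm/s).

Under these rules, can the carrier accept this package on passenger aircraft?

Yes

The sparkler sticks have burn rate 6.2 mm/s, which is > 2.5 mm/s, so they are Class 4.2 (Flammable Solid).
Burn rate 5.2 mm/s meets the Class 4.2 criterion (Flammable Solid), so the match heads (bulk) are Class 4.2.
With burn rate 4 mm/s (> 2.5 mm/s), the sparkler sticks fall in Class 4.2.
Class 4.2 net quantity: (one 26.7 oz pack = 758.28 g) + (three 239 g packs = 717 g) + (one 25.2 oz pack = 715.68 g) = 2190.96 g.
2190.96 g is within the passenger aircraft limit of 2.5 kg for Class 4.2.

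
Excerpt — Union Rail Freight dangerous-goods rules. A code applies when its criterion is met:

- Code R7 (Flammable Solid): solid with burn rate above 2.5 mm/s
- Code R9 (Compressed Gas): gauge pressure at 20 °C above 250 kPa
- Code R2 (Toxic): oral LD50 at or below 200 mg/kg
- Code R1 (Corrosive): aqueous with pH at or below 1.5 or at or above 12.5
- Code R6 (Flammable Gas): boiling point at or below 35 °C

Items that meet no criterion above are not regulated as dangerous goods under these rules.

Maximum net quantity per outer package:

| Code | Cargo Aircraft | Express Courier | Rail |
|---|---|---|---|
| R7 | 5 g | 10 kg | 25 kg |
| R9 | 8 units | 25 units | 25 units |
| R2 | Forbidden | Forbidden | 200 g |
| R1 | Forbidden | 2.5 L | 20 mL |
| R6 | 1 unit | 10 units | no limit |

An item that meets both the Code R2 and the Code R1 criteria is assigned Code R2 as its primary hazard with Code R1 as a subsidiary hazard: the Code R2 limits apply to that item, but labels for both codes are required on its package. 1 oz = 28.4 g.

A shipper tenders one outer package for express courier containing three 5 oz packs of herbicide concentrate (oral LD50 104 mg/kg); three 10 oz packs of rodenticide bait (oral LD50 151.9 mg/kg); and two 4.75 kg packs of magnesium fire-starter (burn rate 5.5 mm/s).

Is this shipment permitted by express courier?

The herbicide concentrate has oral LD50 104 mg/kg, which is ≤ 200 mg/kg, so it is Code R2 (Toxic).
The rodenticide bait has oral LD50 151.9 mg/kg, which is ≤ 200 mg/kg, so it is Code R2 (Toxic).
The magnesium fire-starter has burn rate 5.5 mm/s, which is > 2.5 mm/s, so it is Code R7 (Flammable Solid).
Total Code R2: (three 5 oz packs = 426 g) + (three 10 oz packs = 852 g) = 1.278 kg.
By express courier, Code R2 is Forbidden regardless of quantity.
Code R7 quantity: two 4.75 kg packs = 9.5 kg.
9.5 kg ≤ 10 kg (express courier limit, Code R7) — within limit.

No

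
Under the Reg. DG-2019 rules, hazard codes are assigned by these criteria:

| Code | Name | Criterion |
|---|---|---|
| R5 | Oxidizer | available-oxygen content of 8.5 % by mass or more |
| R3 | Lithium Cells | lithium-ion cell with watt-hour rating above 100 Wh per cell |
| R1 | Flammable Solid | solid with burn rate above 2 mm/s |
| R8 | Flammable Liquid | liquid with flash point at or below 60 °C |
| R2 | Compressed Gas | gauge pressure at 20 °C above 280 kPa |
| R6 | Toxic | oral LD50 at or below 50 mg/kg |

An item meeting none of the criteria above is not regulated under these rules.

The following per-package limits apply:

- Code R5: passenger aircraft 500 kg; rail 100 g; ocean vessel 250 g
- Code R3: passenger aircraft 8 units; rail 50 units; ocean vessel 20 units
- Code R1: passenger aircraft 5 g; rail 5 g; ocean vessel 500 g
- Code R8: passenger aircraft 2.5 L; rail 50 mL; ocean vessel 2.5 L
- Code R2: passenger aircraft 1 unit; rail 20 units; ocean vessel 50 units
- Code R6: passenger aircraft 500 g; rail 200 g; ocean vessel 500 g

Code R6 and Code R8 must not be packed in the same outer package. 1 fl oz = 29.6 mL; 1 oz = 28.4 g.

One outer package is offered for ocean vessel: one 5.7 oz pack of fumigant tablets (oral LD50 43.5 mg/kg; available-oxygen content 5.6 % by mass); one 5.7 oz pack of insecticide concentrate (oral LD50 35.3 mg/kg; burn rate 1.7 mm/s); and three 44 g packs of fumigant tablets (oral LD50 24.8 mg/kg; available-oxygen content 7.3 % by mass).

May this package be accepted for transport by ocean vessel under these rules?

Yes

With oral LD50 43.5 mg/kg (≤ 50 mg/kg), the fumigant tablets fall in Code R6.
Insecticide concentrate: oral LD50 35.3 mg/kg ≤ 50 mg/kg → Code R6 (Toxic).
Fumigant tablets: oral LD50 24.8 mg/kg ≤ 50 mg/kg → Code R6 (Toxic).
Code R6 net quantity: (one 5.7 oz pack = 161.88 g) + (one 5.7 oz pack = 161.88 g) + (three 44 g packs = 132 g) = 455.76 g.
That is within the Code R6 ocean vessel limit of 500 g.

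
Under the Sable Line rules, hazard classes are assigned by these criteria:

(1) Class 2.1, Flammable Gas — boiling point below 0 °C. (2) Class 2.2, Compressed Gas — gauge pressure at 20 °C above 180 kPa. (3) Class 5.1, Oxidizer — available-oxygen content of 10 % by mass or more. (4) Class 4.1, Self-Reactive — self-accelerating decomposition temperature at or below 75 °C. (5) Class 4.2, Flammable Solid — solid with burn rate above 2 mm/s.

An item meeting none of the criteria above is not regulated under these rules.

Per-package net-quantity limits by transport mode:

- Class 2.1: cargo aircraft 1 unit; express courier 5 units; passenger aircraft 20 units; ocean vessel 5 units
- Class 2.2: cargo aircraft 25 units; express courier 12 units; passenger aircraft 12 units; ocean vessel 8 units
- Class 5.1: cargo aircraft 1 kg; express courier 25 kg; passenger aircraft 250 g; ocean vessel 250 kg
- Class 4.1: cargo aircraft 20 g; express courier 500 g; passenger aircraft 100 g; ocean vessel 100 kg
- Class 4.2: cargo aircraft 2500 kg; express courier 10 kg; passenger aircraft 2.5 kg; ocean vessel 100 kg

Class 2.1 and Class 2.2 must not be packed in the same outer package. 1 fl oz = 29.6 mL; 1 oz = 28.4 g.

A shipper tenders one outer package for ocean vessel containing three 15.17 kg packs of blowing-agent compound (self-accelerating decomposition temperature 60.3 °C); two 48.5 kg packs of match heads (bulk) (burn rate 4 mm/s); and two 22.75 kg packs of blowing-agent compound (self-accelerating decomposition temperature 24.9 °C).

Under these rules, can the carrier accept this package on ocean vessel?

With self-accelerating decomposition temperature 60.3 °C (≤ 75 °C), the blowing-agent compound falls in Class 4.1.
Burn rate 4 mm/s meets the Class 4.2 criterion (Flammable Solid), so the match heads (bulk) are Class 4.2.
Self-accelerating decomposition temperature 24.9 °C meets the Class 4.1 criterion (Self-Reactive), so the blowing-agent compound is Class 4.1.
Total Class 4.1: (three 15.17 kg packs = 45.51 kg) + (two 22.75 kg packs = 45.5 kg) = 91.01 kg.
91.01 kg is within the ocean vessel limit of 100 kg for Class 4.1.
Class 4.2 quantity: two 48.5 kg packs = 97 kg.
That is within the Class 4.2 ocean vessel limit of 100 kg.
The segregation rule (Class 2.1 with Class 2.2) does not apply to Class 4.1 with Class 4.2.
Every hazard class is within its ocean vessel limit and no segregation rule is violated.

Yes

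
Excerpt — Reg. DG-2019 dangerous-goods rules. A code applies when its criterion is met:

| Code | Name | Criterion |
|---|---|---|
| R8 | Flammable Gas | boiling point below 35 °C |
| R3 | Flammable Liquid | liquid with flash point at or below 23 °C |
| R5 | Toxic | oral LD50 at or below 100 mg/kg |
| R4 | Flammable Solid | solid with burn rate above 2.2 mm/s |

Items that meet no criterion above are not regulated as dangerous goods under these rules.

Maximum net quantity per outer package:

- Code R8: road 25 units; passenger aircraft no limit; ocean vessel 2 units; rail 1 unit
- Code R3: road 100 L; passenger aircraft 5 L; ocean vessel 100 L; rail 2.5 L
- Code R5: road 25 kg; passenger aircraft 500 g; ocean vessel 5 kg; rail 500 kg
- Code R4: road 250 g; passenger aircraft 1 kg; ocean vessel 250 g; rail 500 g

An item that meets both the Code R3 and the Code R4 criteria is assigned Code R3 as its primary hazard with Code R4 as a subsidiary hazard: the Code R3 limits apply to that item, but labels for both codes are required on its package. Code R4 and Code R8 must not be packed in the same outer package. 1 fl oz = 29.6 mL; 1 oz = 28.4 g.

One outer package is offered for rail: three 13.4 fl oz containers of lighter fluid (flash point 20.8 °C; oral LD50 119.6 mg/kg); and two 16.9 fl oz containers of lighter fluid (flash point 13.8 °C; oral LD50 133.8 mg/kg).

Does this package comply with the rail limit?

The lighter fluid has flash point 20.8 °C, which is ≤ 23 °C, so it is Code R3 (Flammable Liquid).
Flash point 13.8 °C meets the Code R3 criterion (Flammable Liquid), so the lighter fluid is Code R3.
Total Code R3: (three 13.4 fl oz containers = 1189.92 mL) + (two 16.9 fl oz containers = 1000.48 mL) = 2190.4 mL.
2190.4 mL is within the rail limit of 2.5 L for Code R3.

Yes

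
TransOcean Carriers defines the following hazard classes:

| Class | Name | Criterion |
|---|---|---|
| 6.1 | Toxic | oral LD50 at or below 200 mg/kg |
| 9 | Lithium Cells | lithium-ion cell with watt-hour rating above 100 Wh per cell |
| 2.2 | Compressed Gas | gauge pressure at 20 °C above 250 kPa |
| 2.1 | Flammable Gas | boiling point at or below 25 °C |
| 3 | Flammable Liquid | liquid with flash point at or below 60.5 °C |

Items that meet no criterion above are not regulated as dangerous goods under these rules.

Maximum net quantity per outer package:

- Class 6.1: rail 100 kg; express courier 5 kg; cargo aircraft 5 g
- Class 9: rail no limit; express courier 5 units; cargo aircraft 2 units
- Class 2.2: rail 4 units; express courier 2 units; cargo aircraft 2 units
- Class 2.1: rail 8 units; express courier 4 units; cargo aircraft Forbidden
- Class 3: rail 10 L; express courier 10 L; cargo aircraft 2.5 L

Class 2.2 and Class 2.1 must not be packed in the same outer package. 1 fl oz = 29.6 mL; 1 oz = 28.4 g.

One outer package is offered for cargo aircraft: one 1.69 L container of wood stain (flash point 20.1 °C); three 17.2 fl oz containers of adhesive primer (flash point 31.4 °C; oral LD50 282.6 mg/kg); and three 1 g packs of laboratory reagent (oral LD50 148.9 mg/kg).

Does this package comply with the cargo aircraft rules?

No

With flash point 20.1 °C (≤ 60.5 °C), the wood stain falls in Class 3.
Adhesive primer: flash point 31.4 °C ≤ 60.5 °C → Class 3 (Flammable Liquid).
The laboratory reagent has oral LD50 148.9 mg/kg, which is ≤ 200 mg/kg, so it is Class 6.1 (Toxic).
Total Class 3: 1.69 L + (three 17.2 fl oz containers = 1527.36 mL) = 3217.36 mL.
3217.36 mL > 2.5 L (cargo aircraft limit, Class 3) — over the limit.
Class 6.1 quantity: three 1 g packs = 3 g.
That is within the Class 6.1 cargo aircraft limit of 5 g.
The segregation rule (Class 2.2 with Class 2.1) does not apply to Class 3 with Class 6.1.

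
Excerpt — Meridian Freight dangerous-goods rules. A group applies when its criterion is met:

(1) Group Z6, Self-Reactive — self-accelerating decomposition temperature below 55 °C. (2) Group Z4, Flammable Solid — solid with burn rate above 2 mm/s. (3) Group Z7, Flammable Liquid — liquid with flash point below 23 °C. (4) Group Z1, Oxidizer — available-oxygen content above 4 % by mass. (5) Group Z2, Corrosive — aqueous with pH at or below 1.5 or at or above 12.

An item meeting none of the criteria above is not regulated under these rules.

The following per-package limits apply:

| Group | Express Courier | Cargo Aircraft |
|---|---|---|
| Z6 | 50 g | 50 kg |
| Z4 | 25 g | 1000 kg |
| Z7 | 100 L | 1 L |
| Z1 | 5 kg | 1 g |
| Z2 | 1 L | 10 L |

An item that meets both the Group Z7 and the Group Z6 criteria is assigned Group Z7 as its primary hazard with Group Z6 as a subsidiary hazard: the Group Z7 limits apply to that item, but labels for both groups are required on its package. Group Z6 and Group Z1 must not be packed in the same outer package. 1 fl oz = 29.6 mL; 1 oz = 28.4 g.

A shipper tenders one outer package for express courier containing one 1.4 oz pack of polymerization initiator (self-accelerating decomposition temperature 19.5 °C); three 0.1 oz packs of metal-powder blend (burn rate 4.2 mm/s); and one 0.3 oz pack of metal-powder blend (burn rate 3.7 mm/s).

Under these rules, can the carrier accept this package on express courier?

Yes

The polymerization initiator has self-accelerating decomposition temperature 19.5 °C, which is < 55 °C, so it is Group Z6 (Self-Reactive).
Metal-powder blend: burn rate 4.2 mm/s > 2 mm/s → Group Z4 (Flammable Solid).
With burn rate 3.7 mm/s (> 2 mm/s), the metal-powder blend falls in Group Z4.
Group Z6 quantity: one 1.4 oz pack = 39.76 g.
39.76 g is within the express courier limit of 50 g for Group Z6.
Total Group Z4: (three 0.1 oz packs = 8.52 g) + (one 0.3 oz pack = 8.52 g) = 17.04 g.
That is within the Group Z4 express courier limit of 25 g.
The segregation rule (Group Z6 with Group Z1) does not apply to Group Z6 with Group Z4.
Every hazard group is within its express courier limit and no segregation rule is violated.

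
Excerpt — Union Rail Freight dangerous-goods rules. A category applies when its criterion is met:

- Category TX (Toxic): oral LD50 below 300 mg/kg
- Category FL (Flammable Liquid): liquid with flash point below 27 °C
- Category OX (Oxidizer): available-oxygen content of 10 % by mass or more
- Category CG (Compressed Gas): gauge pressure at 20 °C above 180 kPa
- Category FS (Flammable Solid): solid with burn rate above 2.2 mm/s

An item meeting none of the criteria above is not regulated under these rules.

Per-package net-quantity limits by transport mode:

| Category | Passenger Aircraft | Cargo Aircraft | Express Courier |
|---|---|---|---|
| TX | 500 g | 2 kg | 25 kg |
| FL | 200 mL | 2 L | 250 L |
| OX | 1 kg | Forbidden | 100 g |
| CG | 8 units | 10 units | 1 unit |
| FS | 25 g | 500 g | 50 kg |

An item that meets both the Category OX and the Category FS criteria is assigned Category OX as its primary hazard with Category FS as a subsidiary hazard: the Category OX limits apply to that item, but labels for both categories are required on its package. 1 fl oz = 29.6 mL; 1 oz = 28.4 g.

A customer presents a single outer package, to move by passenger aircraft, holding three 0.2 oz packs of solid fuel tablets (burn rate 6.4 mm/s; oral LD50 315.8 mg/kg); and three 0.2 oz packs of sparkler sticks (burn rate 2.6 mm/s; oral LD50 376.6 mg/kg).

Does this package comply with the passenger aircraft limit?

Solid fuel tablets: burn rate 6.4 mm/s > 2.2 mm/s → Category FS (Flammable Solid).
Burn rate 2.6 mm/s meets the Category FS criterion (Flammable Solid), so the sparkler sticks are Category FS.
Category FS net quantity: (three 0.2 oz packs = 17.04 g) + (three 0.2 oz packs = 17.04 g) = 34.08 g.
34.08 g > 25 g (passenger aircraft limit, Category FS) — over the limit.

No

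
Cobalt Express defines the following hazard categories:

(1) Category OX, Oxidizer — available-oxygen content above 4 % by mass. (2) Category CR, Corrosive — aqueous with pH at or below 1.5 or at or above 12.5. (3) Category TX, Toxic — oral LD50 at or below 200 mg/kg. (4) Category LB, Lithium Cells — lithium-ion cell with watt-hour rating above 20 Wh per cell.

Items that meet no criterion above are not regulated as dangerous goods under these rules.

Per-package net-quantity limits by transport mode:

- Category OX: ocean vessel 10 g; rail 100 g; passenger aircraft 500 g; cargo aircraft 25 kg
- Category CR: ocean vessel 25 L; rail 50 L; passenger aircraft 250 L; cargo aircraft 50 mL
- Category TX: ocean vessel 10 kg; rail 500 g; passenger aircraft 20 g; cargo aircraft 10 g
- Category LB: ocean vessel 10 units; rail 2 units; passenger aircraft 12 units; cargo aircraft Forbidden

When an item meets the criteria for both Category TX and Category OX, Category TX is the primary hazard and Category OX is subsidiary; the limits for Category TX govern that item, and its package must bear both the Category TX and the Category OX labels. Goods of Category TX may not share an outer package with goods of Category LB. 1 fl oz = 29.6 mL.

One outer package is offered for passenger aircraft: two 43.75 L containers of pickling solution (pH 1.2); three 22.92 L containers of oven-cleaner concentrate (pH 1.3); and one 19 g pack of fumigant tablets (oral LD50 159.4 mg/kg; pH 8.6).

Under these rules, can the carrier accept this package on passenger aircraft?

With pH 1.2 (≤ 1.5), the pickling solution falls in Category CR.
Oven-cleaner concentrate: pH 1.3 ≤ 1.5 → Category CR (Corrosive).
The fumigant tablets have oral LD50 159.4 mg/kg, which is ≤ 200 mg/kg, so they are Category TX (Toxic).
Category TX quantity: 19 g.
19 g is within the passenger aircraft limit of 20 g for Category TX.
Total Category CR: (two 43.75 L containers = 87.5 L) + (three 22.92 L containers = 68.76 L) = 156.26 L.
156.26 L is within the passenger aircraft limit of 250 L for Category CR.
The segregation rule (Category TX with Category LB) does not apply to Category TX with Category CR.
Every hazard category is within its passenger aircraft limit and no segregation rule is violated.

Yes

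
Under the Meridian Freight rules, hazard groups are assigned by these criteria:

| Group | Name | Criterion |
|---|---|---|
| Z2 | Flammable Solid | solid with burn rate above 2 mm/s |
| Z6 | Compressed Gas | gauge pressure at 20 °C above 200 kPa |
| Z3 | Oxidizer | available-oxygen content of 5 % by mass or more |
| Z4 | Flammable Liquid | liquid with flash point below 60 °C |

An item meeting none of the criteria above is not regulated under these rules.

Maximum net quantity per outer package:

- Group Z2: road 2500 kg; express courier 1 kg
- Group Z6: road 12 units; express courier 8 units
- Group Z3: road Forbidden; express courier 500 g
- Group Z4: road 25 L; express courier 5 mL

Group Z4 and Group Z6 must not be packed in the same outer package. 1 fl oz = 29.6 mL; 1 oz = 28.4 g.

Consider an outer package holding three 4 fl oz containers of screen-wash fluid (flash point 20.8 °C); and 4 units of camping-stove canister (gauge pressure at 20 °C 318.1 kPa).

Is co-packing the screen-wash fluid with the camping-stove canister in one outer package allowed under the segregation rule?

Screen-wash fluid: flash point 20.8 °C < 60 °C → Group Z4 (Flammable Liquid).
Gauge pressure at 20 °C 318.1 kPa meets the Group Z6 criterion (Compressed Gas), so the camping-stove canister is Group Z6.
Group Z4 and Group Z6 may not share an outer package.

No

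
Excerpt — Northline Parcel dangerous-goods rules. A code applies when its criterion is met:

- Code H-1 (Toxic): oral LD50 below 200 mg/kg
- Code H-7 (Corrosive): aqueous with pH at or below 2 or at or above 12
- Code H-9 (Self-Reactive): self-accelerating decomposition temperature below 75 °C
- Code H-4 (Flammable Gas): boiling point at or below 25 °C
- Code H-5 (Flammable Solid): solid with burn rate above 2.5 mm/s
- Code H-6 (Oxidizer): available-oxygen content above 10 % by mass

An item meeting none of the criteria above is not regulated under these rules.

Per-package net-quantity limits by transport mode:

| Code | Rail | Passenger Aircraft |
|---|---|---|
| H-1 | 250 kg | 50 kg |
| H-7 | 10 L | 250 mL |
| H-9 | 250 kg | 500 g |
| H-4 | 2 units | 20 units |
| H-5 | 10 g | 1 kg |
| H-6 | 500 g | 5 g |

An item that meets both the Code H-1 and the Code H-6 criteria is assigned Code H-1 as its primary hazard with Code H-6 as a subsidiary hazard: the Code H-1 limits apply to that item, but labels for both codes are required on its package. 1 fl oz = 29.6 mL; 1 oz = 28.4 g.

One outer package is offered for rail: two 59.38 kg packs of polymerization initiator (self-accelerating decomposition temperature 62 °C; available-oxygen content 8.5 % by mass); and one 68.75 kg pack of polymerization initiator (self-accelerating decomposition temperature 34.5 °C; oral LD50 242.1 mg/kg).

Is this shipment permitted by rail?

Yes

Self-accelerating decomposition temperature 62 °C meets the Code H-9 criterion (Self-Reactive), so the polymerization initiator is Code H-9.
The polymerization initiator has self-accelerating decomposition temperature 34.5 °C, which is < 75 °C, so it is Code H-9 (Self-Reactive).
Total Code H-9: (two 59.38 kg packs = 118.76 kg) + 68.75 kg = 187.51 kg.
That is within the Code H-9 rail limit of 250 kg.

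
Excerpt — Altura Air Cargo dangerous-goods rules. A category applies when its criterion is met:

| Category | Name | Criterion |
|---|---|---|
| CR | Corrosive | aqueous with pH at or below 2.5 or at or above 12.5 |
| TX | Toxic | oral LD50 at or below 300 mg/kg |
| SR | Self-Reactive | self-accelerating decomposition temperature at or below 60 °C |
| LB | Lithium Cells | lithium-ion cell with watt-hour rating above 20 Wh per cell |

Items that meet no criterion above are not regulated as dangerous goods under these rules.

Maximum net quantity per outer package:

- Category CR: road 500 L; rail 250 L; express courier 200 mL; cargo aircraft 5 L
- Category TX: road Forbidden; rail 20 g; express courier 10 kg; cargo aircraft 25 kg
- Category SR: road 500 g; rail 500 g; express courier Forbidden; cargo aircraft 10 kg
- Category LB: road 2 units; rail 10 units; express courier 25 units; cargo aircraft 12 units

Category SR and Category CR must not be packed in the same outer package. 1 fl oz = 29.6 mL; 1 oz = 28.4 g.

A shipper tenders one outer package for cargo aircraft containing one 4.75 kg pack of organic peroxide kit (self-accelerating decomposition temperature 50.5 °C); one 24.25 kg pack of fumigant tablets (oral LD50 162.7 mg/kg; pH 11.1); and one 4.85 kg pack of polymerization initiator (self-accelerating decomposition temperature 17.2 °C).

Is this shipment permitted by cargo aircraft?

Yes

Self-accelerating decomposition temperature 50.5 °C meets the Category SR criterion (Self-Reactive), so the organic peroxide kit is Category SR.
The fumigant tablets have oral LD50 162.7 mg/kg, which is ≤ 300 mg/kg, so they are Category TX (Toxic).
The polymerization initiator has self-accelerating decomposition temperature 17.2 °C, which is ≤ 60 °C, so it is Category SR (Self-Reactive).
Total Category SR: 4.75 kg + 4.85 kg = 9.6 kg.
That is within the Category SR cargo aircraft limit of 10 kg.
Category TX quantity: 24.25 kg.
That is within the Category TX cargo aircraft limit of 25 kg.
The segregation rule (Category SR with Category CR) does not apply to Category SR with Category TX.
Every hazard category is within its cargo aircraft limit and no segregation rule is violated.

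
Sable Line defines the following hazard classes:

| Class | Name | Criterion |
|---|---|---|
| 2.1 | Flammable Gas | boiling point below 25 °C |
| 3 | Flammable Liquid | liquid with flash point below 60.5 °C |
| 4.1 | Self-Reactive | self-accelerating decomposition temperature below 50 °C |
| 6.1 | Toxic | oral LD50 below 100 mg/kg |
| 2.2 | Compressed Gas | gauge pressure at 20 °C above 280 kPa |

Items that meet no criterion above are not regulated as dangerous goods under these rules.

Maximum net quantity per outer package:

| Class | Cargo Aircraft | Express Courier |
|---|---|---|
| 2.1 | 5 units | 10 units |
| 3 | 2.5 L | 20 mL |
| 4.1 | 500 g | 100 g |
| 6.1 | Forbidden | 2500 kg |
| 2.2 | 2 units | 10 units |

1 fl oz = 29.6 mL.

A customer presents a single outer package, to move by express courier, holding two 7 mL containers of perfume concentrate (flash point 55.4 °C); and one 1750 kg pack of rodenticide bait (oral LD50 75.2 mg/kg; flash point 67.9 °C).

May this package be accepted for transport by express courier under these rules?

With flash point 55.4 °C (< 60.5 °C), the perfume concentrate falls in Class 3.
With oral LD50 75.2 mg/kg (< 100 mg/kg), the rodenticide bait falls in Class 6.1.
Class 6.1 quantity: 1750 kg.
That is within the Class 6.1 express courier limit of 2500 kg.
Class 3 quantity: two 7 mL containers = 14 mL.
14 mL ≤ 20 mL (express courier limit, Class 3) — within limit.
Every hazard class is within its express courier limit and no segregation rule is violated.

Yes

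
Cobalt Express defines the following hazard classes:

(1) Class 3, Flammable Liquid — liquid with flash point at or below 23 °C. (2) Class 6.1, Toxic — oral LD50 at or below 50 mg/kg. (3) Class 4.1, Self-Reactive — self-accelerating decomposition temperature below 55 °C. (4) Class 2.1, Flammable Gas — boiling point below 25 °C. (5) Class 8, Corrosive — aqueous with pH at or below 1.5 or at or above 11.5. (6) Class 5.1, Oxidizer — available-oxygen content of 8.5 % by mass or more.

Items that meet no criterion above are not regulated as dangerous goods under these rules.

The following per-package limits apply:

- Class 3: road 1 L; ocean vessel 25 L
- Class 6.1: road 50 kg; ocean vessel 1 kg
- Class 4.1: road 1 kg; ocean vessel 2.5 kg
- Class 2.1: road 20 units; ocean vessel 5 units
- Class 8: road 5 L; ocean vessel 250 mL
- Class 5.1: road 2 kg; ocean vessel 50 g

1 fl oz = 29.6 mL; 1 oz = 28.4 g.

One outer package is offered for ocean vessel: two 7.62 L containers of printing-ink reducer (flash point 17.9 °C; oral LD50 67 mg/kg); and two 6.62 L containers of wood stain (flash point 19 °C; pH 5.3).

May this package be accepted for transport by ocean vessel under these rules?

With flash point 17.9 °C (≤ 23 °C), the printing-ink reducer falls in Class 3.
The wood stain has flash point 19 °C, which is ≤ 23 °C, so it is Class 3 (Flammable Liquid).
Class 3 net quantity: (two 7.62 L containers = 15.24 L) + (two 6.62 L containers = 13.24 L) = 28.48 L.
28.48 L > 25 L (ocean vessel limit, Class 3) — over the limit.

No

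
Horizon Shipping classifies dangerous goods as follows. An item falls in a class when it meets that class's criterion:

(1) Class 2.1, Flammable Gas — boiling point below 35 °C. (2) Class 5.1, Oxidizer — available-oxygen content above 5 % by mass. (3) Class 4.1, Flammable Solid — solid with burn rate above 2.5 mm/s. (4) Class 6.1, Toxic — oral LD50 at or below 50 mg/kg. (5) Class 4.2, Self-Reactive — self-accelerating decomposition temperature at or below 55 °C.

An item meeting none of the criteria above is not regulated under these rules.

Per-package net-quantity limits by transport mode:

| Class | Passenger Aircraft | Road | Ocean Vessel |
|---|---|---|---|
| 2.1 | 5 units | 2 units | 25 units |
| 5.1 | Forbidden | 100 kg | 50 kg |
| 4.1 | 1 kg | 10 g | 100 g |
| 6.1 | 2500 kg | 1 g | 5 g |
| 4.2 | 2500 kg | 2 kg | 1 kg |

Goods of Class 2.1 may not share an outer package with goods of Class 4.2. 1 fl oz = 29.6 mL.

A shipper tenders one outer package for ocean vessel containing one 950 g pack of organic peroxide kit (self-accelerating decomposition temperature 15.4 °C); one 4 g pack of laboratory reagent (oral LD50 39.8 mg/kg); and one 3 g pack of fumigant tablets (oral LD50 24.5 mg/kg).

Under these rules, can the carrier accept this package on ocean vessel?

No

The organic peroxide kit has self-accelerating decomposition temperature 15.4 °C, which is ≤ 55 °C, so it is Class 4.2 (Self-Reactive).
Laboratory reagent: oral LD50 39.8 mg/kg ≤ 50 mg/kg → Class 6.1 (Toxic).
Oral LD50 24.5 mg/kg meets the Class 6.1 criterion (Toxic), so the fumigant tablets are Class 6.1.
Class 4.2 quantity: 950 g.
950 g is within the ocean vessel limit of 1 kg for Class 4.2.
Total Class 6.1: 4 g + 3 g = 7 g.
7 g exceeds the ocean vessel limit of 5 g for Class 6.1.
The segregation rule (Class 2.1 with Class 4.2) does not apply to Class 4.2 with Class 6.1.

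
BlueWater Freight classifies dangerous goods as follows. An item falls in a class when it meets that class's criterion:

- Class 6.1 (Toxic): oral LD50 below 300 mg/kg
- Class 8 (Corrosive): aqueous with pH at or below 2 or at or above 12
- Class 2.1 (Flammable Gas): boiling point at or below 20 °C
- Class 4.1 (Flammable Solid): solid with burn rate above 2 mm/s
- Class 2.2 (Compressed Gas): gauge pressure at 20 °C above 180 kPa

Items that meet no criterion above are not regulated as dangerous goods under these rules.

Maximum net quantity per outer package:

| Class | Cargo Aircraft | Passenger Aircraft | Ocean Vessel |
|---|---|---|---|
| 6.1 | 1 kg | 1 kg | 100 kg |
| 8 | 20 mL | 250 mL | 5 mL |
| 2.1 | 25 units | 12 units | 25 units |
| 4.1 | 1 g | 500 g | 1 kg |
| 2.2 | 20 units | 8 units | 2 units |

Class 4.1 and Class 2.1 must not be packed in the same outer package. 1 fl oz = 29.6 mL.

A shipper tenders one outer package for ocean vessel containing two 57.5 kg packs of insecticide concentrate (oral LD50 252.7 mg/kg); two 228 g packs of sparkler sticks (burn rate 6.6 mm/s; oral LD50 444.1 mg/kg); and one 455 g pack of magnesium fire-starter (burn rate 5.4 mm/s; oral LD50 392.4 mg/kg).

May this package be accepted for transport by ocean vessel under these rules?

No

The insecticide concentrate has oral LD50 252.7 mg/kg, which is < 300 mg/kg, so it is Class 6.1 (Toxic).
The sparkler sticks have burn rate 6.6 mm/s, which is > 2 mm/s, so they are Class 4.1 (Flammable Solid).
Burn rate 5.4 mm/s meets the Class 4.1 criterion (Flammable Solid), so the magnesium fire-starter is Class 4.1.
Total Class 4.1: (two 228 g packs = 456 g) + 455 g = 911 g.
911 g is within the ocean vessel limit of 1 kg for Class 4.1.
Class 6.1 quantity: two 57.5 kg packs = 115 kg.
115 kg > 100 kg (ocean vessel limit, Class 6.1) — over the limit.
The segregation rule (Class 4.1 with Class 2.1) does not apply to Class 4.1 with Class 6.1.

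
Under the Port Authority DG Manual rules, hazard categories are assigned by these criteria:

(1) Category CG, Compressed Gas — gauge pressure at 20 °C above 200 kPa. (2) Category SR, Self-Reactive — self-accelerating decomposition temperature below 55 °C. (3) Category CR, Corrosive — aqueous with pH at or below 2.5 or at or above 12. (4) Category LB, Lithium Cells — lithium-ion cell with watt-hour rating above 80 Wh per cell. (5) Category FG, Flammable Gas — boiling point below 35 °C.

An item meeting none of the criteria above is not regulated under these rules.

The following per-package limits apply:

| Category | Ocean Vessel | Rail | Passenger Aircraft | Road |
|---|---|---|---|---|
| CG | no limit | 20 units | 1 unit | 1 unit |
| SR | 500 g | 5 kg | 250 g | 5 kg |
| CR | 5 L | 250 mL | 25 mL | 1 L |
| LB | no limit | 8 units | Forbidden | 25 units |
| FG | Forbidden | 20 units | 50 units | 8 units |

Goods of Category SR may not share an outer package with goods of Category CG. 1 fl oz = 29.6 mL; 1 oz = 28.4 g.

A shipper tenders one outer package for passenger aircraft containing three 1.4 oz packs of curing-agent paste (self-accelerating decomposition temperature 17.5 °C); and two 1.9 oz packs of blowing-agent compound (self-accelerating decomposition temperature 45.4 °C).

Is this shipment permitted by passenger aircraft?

Curing-agent paste: self-accelerating decomposition temperature 17.5 °C < 55 °C → Category SR (Self-Reactive).
The blowing-agent compound has self-accelerating decomposition temperature 45.4 °C, which is < 55 °C, so it is Category SR (Self-Reactive).
Total Category SR: (three 1.4 oz packs = 119.28 g) + (two 1.9 oz packs = 107.92 g) = 227.2 g.
That is within the Category SR passenger aircraft limit of 250 g.

Yes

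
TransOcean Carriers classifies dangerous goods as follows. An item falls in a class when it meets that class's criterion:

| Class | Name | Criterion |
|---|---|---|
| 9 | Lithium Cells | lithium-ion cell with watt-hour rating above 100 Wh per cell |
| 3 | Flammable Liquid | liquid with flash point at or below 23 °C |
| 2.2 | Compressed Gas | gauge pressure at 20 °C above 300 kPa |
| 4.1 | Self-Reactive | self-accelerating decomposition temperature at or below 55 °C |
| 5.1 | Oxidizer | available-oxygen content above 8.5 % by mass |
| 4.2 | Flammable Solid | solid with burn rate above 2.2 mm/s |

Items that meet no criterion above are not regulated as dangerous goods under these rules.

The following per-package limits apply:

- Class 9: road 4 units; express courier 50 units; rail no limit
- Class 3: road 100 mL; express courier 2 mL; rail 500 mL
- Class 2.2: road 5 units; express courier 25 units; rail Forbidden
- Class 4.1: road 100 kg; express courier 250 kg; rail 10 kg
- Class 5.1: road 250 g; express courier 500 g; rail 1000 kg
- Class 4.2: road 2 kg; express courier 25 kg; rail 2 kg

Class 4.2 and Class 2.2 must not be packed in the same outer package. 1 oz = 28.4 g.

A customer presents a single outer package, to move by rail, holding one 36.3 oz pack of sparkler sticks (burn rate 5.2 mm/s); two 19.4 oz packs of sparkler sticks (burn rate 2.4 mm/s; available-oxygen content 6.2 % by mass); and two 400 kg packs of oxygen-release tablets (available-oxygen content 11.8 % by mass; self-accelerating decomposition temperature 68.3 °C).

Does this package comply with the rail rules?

No

Burn rate 5.2 mm/s meets the Class 4.2 criterion (Flammable Solid), so the sparkler sticks are Class 4.2.
Sparkler sticks: burn rate 2.4 mm/s > 2.2 mm/s → Class 4.2 (Flammable Solid).
Oxygen-release tablets: available-oxygen content 11.8 % by mass > 8.5 % by mass → Class 5.1 (Oxidizer).
Class 4.2 net quantity: (one 36.3 oz pack = 1030.92 g) + (two 19.4 oz packs = 1101.92 g) = 2132.84 g.
That exceeds the Class 4.2 rail limit of 2 kg.
Class 5.1 quantity: two 400 kg packs = 800 kg.
800 kg is within the rail limit of 1000 kg for Class 5.1.
The segregation rule (Class 4.2 with Class 2.2) does not apply to Class 4.2 with Class 5.1.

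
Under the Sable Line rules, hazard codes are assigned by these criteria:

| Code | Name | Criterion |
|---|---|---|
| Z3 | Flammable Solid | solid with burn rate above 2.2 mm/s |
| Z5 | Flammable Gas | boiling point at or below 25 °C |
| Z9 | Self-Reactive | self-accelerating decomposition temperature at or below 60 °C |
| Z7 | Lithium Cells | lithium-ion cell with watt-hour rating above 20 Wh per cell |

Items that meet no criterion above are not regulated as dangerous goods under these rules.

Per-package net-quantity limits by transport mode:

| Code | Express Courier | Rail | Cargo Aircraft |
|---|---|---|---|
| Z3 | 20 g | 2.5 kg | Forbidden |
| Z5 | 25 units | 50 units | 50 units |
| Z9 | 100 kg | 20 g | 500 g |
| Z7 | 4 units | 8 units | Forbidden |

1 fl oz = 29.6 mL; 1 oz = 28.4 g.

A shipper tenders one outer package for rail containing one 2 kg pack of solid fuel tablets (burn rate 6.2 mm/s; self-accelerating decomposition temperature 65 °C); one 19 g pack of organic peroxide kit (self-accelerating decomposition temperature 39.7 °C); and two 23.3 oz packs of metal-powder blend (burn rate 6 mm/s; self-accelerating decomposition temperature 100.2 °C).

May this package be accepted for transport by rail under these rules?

No

With burn rate 6.2 mm/s (> 2.2 mm/s), the solid fuel tablets fall in Code Z3.
The organic peroxide kit has self-accelerating decomposition temperature 39.7 °C, which is ≤ 60 °C, so it is Code Z9 (Self-Reactive).
With burn rate 6 mm/s (> 2.2 mm/s), the metal-powder blend falls in Code Z3.
Code Z3 net quantity: 2 kg + (two 23.3 oz packs = 1323.44 g) = 3323.44 g.
3323.44 g exceeds the rail limit of 2.5 kg for Code Z3.
Code Z9 quantity: 19 g.
19 g is within the rail limit of 20 g for Code Z9.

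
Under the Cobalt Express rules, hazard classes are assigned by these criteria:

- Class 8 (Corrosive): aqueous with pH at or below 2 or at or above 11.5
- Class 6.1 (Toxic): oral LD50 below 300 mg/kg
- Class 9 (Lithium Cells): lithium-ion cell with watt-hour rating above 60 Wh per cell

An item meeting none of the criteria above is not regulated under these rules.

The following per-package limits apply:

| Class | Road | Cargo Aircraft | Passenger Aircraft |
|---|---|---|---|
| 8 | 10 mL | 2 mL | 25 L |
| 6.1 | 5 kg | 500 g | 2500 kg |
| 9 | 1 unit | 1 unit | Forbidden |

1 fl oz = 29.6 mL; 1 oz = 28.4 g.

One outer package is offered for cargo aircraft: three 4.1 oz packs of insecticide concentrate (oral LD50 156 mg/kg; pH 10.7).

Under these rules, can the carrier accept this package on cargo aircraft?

The insecticide concentrate has oral LD50 156 mg/kg, which is < 300 mg/kg, so it is Class 6.1 (Toxic).
Class 6.1 quantity: three 4.1 oz packs = 349.32 g.
349.32 g ≤ 500 g (cargo aircraft limit, Class 6.1) — within limit.

Yes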